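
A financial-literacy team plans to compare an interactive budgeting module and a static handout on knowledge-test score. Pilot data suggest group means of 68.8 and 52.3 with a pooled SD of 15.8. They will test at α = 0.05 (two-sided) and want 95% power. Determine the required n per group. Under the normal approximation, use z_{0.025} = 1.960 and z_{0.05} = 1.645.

Cohen's d = |M₁ − M₂| / SD_pooled = |68.8 − 52.3| / 15.8 = 16.5 / 15.8 = 1.044.
For two independent groups with equal n: n = 2·((z_{α/2} + z_β) / d)².
z_{α/2} + z_β = 1.960 + 1.645 = 3.605.
n = 2 × (3.605 / 1.044)² = 2 × 3.453² = 2 × 11.92 = 23.8.
Round up to the next whole participant.

n = 24 per group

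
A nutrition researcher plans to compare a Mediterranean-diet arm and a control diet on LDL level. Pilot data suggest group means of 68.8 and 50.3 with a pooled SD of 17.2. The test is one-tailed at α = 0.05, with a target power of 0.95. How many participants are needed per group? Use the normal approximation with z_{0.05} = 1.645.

Cohen's d = |M₁ − M₂| / SD_pooled = |68.8 − 50.3| / 17.2 = 18.5 / 17.2 = 1.076.
For two independent groups with equal n: n = 2·((z_{α} + z_β) / d)².
z_{α} + z_β = 1.645 + 1.645 = 3.290.
n = 2 × (3.290 / 1.076)² = 2 × 3.058² = 2 × 9.35 = 18.7.
Round up to the next whole participant.

n = 19 per group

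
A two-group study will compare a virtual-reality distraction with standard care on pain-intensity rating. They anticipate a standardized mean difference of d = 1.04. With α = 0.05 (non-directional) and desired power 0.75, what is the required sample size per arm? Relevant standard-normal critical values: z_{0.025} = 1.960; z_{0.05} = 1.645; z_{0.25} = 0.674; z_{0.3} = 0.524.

n = 13 per group

For two independent groups with equal n: n = 2·((z_{α/2} + z_β) / d)².
z_{α/2} + z_β = 1.960 + 0.674 = 2.634.
n = 2 × (2.634 / 1.04)² = 2 × 2.533² = 2 × 6.41 = 12.8.
Round up to the next whole participant.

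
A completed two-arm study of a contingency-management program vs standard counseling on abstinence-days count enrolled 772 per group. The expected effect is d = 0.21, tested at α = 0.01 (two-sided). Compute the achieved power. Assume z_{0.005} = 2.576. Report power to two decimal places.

For two equal groups, power = Φ(d·√(n/2) − z_{α/2}).
d·√(n/2) = 0.21 × √(772/2) = 0.21 × 19.647 = 4.126.
z_β = 4.126 − 2.576 = 1.550.
Power = Φ(1.550) = 0.939.

power ≈ 0.94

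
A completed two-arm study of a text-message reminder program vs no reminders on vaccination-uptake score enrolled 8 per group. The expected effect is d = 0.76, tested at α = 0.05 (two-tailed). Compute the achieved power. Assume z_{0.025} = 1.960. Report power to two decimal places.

For two equal groups, power = Φ(d·√(n/2) − z_{α/2}).
d·√(n/2) = 0.76 × √(8/2) = 0.76 × 2.000 = 1.520.
z_β = 1.520 − 1.960 = -0.440.
Power = Φ(-0.440) = 0.330.

power ≈ 0.33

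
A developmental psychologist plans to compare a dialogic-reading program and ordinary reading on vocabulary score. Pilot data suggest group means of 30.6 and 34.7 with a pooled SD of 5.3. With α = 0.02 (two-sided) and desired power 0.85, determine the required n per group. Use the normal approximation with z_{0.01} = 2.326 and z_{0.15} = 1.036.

n = 38 per group

Cohen's d = |M₁ − M₂| / SD_pooled = |30.6 − 34.7| / 5.3 = 4.1 / 5.3 = 0.774.
For two independent groups with equal n: n = 2·((z_{α/2} + z_β) / d)².
z_{α/2} + z_β = 2.326 + 1.036 = 3.362.
n = 2 × (3.362 / 0.774)² = 2 × 4.344² = 2 × 18.87 = 37.7.
Round up to the next whole participant.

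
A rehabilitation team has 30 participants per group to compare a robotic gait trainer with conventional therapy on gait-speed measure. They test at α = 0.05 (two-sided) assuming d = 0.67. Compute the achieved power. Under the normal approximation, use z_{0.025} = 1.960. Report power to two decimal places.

power ≈ 0.74

For two equal groups, power = Φ(d·√(n/2) − z_{α/2}).
d·√(n/2) = 0.67 × √(30/2) = 0.67 × 3.873 = 2.595.
z_β = 2.595 − 1.960 = 0.635.
Power = Φ(0.635) = 0.737.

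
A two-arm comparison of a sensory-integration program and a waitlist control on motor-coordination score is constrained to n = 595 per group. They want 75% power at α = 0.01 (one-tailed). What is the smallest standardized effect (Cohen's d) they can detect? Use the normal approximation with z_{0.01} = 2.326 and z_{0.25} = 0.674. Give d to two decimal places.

For two independent groups of n = 595 each: d_min = (z_{α} + z_β)·√(2/n).
z-sum = 2.326 + 0.674 = 3.000.
d_min = 3.000 × √(2/595) = 3.000 × 0.0580 = 0.174.

d_min ≈ 0.17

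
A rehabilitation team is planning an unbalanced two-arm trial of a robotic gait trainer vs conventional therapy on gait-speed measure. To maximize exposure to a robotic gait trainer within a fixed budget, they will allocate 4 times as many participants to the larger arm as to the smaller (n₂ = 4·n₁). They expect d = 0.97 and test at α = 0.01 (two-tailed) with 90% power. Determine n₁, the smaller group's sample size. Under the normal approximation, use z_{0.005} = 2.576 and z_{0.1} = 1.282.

With allocation ratio k = n₂/n₁ = 4, Var(x̄₁−x̄₂) = σ²(1/n₁ + 1/(k·n₁)) = σ²·(k+1)/(k·n₁).
So n₁ = (1 + 1/k)·((z_{α/2} + z_β)/d)² = 1.250 × (3.858/0.97)².
n₁ = 1.250 × 15.82 = 19.8.
Round up: n₁ = 20, giving n₂ = 4 × 20 = 80.

n₁ = 20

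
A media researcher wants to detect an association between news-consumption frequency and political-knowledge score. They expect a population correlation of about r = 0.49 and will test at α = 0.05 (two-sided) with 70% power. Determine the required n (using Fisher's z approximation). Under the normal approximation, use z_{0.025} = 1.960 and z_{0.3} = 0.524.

n = 25

Fisher's z: C = ½·ln((1+r)/(1−r)) = ½·ln(2.9216) = 0.5361.
n = ((z_{α/2} + z_β)/C)² + 3.
(1.960 + 0.524) / 0.5361 = 2.484 / 0.5361 = 4.633.
n = 4.633² + 3 = 21.47 + 3 = 24.5.
Round up.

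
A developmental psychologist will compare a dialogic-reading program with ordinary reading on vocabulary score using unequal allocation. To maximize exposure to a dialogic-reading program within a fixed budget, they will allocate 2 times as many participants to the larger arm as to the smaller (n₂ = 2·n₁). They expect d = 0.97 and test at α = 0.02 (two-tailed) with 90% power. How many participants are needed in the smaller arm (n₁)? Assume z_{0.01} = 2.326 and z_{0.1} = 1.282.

With allocation ratio k = n₂/n₁ = 2, Var(x̄₁−x̄₂) = σ²(1/n₁ + 1/(k·n₁)) = σ²·(k+1)/(k·n₁).
So n₁ = (1 + 1/k)·((z_{α/2} + z_β)/d)² = 1.500 × (3.608/0.97)².
n₁ = 1.500 × 13.84 = 20.8.
Round up: n₁ = 21, giving n₂ = 2 × 21 = 42.

n₁ = 21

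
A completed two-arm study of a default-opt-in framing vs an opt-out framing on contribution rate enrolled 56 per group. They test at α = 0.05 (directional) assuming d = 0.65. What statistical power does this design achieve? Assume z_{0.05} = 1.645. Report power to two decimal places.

power ≈ 0.96

For two equal groups, power = Φ(d·√(n/2) − z_{α}).
d·√(n/2) = 0.65 × √(56/2) = 0.65 × 5.292 = 3.439.
z_β = 3.439 − 1.645 = 1.794.
Power = Φ(1.794) = 0.964.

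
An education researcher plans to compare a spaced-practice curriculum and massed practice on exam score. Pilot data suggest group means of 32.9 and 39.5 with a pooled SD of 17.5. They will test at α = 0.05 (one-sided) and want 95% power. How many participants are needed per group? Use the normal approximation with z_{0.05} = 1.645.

n = 153 per group

Cohen's d = |M₁ − M₂| / SD_pooled = |32.9 − 39.5| / 17.5 = 6.6 / 17.5 = 0.377.
For two independent groups with equal n: n = 2·((z_{α} + z_β) / d)².
z_{α} + z_β = 1.645 + 1.645 = 3.290.
n = 2 × (3.290 / 0.377)² = 2 × 8.727² = 2 × 76.16 = 152.3.
Round up to the next whole participant.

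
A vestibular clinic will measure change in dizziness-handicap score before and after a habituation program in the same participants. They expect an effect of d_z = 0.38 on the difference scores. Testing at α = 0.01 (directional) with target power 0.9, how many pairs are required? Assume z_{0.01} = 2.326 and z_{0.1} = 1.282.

For a paired (one-sample on differences) test: n = ((z_{α} + z_β) / d)².
z_{α} + z_β = 2.326 + 1.282 = 3.608.
n = (3.608 / 0.38)² = 9.495² = 90.15.
Round up.

n = 91 pairs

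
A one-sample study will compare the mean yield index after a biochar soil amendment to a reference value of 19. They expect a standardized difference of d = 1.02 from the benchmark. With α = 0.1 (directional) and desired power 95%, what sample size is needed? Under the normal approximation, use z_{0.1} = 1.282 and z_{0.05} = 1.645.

n = 9

For a one-sample test: n = ((z_{α} + z_β) / d)².
z_{α} + z_β = 1.282 + 1.645 = 2.927.
n = (2.927 / 1.02)² = 2.870² = 8.23.
Round up.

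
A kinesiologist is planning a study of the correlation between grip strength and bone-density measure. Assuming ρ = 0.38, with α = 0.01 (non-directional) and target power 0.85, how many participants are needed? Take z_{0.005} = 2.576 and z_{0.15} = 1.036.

Fisher's z: C = ½·ln((1+r)/(1−r)) = ½·ln(2.2258) = 0.4001.
n = ((z_{α/2} + z_β)/C)² + 3.
(2.576 + 1.036) / 0.4001 = 3.612 / 0.4001 = 9.028.
n = 9.028² + 3 = 81.50 + 3 = 84.5.
Round up.

n = 85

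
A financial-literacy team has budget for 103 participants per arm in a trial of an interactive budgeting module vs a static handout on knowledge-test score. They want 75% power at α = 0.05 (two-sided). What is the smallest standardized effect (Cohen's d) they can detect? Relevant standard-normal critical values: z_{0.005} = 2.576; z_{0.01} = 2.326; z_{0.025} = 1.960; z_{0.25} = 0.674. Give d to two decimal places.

For two independent groups of n = 103 each: d_min = (z_{α/2} + z_β)·√(2/n).
z-sum = 1.960 + 0.674 = 2.634.
d_min = 2.634 × √(2/103) = 2.634 × 0.1393 = 0.367.

d_min ≈ 0.37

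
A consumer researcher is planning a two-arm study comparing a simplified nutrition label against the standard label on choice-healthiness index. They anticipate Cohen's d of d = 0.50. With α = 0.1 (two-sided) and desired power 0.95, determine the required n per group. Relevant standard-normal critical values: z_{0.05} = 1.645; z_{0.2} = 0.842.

n = 87 per group

For two independent groups with equal n: n = 2·((z_{α/2} + z_β) / d)².
z_{α/2} + z_β = 1.645 + 1.645 = 3.290.
n = 2 × (3.290 / 0.50)² = 2 × 6.580² = 2 × 43.30 = 86.6.
Round up to the next whole participant.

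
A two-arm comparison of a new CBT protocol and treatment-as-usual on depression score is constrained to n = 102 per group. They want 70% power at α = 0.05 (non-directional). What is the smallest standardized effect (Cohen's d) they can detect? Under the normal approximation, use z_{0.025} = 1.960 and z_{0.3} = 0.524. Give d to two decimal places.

d_min ≈ 0.35

For two independent groups of n = 102 each: d_min = (z_{α/2} + z_β)·√(2/n).
z-sum = 1.960 + 0.524 = 2.484.
d_min = 2.484 × √(2/102) = 2.484 × 0.1400 = 0.348.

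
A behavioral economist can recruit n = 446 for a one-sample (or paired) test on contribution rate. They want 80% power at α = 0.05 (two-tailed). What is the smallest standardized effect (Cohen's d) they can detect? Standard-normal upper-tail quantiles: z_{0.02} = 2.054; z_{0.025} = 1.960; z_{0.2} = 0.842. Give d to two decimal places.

For a single sample (or paired design) of n = 446: d_min = (z_{α/2} + z_β)/√n.
z-sum = 1.960 + 0.842 = 2.802.
d_min = 2.802 / √446 = 2.802 / 21.119 = 0.133.

d_min ≈ 0.13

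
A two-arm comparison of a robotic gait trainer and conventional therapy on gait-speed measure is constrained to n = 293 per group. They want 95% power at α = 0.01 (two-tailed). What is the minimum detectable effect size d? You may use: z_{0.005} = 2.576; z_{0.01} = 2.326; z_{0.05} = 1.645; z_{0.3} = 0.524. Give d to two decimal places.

For two independent groups of n = 293 each: d_min = (z_{α/2} + z_β)·√(2/n).
z-sum = 2.576 + 1.645 = 4.221.
d_min = 4.221 × √(2/293) = 4.221 × 0.0826 = 0.349.

d_min ≈ 0.35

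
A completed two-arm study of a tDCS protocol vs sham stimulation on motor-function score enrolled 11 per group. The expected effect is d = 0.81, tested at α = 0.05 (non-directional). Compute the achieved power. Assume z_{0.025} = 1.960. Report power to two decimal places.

power ≈ 0.48

For two equal groups, power = Φ(d·√(n/2) − z_{α/2}).
d·√(n/2) = 0.81 × √(11/2) = 0.81 × 2.345 = 1.900.
z_β = 1.900 − 1.960 = -0.060.
Power = Φ(-0.060) = 0.476.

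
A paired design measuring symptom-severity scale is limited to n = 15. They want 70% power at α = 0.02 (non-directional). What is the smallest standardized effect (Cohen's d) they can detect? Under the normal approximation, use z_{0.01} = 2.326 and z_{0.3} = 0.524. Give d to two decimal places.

For a single sample (or paired design) of n = 15: d_min = (z_{α/2} + z_β)/√n.
z-sum = 2.326 + 0.524 = 2.850.
d_min = 2.850 / √15 = 2.850 / 3.873 = 0.736.

d_min ≈ 0.74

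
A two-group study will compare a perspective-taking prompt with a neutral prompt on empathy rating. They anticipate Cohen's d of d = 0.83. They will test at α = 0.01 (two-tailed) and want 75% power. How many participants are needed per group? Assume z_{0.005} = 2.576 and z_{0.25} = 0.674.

n = 31 per group

For two independent groups with equal n: n = 2·((z_{α/2} + z_β) / d)².
z_{α/2} + z_β = 2.576 + 0.674 = 3.250.
n = 2 × (3.250 / 0.83)² = 2 × 3.916² = 2 × 15.33 = 30.7.
Round up to the next whole participant.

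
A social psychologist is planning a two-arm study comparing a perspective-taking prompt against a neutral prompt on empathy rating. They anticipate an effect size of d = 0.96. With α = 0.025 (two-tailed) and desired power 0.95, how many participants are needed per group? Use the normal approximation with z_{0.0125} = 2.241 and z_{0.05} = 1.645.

n = 33 per group

For two independent groups with equal n: n = 2·((z_{α/2} + z_β) / d)².
z_{α/2} + z_β = 2.241 + 1.645 = 3.886.
n = 2 × (3.886 / 0.96)² = 2 × 4.048² = 2 × 16.39 = 32.8.
Round up to the next whole participant.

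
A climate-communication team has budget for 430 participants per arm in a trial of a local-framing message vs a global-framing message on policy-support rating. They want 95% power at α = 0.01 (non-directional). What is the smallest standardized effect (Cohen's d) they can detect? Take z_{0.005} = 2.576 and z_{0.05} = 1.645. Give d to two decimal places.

d_min ≈ 0.29

For two independent groups of n = 430 each: d_min = (z_{α/2} + z_β)·√(2/n).
z-sum = 2.576 + 1.645 = 4.221.
d_min = 4.221 × √(2/430) = 4.221 × 0.0682 = 0.288.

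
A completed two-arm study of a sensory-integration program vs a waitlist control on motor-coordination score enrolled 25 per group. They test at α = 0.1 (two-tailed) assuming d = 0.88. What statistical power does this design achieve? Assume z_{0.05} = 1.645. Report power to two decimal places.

power ≈ 0.93

For two equal groups, power = Φ(d·√(n/2) − z_{α/2}).
d·√(n/2) = 0.88 × √(25/2) = 0.88 × 3.536 = 3.111.
z_β = 3.111 − 1.645 = 1.466.
Power = Φ(1.466) = 0.929.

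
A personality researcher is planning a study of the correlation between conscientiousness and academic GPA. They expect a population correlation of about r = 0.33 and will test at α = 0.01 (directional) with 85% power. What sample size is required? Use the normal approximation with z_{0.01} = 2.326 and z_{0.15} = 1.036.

n = 100

Fisher's z: C = ½·ln((1+r)/(1−r)) = ½·ln(1.9851) = 0.3428.
n = ((z_{α} + z_β)/C)² + 3.
(2.326 + 1.036) / 0.3428 = 3.362 / 0.3428 = 9.807.
n = 9.807² + 3 = 96.19 + 3 = 99.2.
Round up.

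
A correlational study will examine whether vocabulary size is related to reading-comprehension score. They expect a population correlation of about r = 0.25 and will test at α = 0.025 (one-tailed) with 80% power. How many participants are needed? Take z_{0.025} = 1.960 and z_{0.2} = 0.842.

Fisher's z: C = ½·ln((1+r)/(1−r)) = ½·ln(1.6667) = 0.2554.
n = ((z_{α} + z_β)/C)² + 3.
(1.960 + 0.842) / 0.2554 = 2.802 / 0.2554 = 10.971.
n = 10.971² + 3 = 120.36 + 3 = 123.4.
Round up.

n = 124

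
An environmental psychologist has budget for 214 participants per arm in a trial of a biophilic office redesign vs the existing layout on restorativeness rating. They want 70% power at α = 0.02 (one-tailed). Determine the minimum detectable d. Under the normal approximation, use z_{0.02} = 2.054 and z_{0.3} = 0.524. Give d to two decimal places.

For two independent groups of n = 214 each: d_min = (z_{α} + z_β)·√(2/n).
z-sum = 2.054 + 0.524 = 2.578.
d_min = 2.578 × √(2/214) = 2.578 × 0.0967 = 0.249.

d_min ≈ 0.25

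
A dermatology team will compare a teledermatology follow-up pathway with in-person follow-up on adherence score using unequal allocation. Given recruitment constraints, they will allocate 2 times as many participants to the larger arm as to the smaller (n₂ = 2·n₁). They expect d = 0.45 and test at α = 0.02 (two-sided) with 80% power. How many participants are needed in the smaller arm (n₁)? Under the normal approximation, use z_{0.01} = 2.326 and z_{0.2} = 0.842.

With allocation ratio k = n₂/n₁ = 2, Var(x̄₁−x̄₂) = σ²(1/n₁ + 1/(k·n₁)) = σ²·(k+1)/(k·n₁).
So n₁ = (1 + 1/k)·((z_{α/2} + z_β)/d)² = 1.500 × (3.168/0.45)².
n₁ = 1.500 × 49.56 = 74.3.
Round up: n₁ = 75, giving n₂ = 2 × 75 = 150.

n₁ = 75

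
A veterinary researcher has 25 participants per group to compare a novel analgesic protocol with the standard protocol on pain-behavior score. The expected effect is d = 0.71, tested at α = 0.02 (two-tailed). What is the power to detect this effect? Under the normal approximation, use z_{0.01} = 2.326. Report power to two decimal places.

power ≈ 0.57

For two equal groups, power = Φ(d·√(n/2) − z_{α/2}).
d·√(n/2) = 0.71 × √(25/2) = 0.71 × 3.536 = 2.510.
z_β = 2.510 − 2.326 = 0.184.
Power = Φ(0.184) = 0.573.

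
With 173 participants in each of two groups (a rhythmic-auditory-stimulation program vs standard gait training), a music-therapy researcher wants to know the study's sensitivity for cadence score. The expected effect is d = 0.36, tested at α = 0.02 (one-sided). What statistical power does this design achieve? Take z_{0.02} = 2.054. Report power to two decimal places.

power ≈ 0.90

For two equal groups, power = Φ(d·√(n/2) − z_{α}).
d·√(n/2) = 0.36 × √(173/2) = 0.36 × 9.301 = 3.348.
z_β = 3.348 − 2.054 = 1.294.
Power = Φ(1.294) = 0.902.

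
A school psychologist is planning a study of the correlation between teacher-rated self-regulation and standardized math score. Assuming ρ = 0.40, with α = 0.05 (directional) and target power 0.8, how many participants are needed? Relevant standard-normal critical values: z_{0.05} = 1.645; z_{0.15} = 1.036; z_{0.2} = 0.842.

n = 38

Fisher's z: C = ½·ln((1+r)/(1−r)) = ½·ln(2.3333) = 0.4236.
n = ((z_{α} + z_β)/C)² + 3.
(1.645 + 0.842) / 0.4236 = 2.487 / 0.4236 = 5.871.
n = 5.871² + 3 = 34.47 + 3 = 37.5.
Round up.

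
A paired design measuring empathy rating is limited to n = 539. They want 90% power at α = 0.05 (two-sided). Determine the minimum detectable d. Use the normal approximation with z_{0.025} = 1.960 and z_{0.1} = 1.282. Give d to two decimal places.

For a single sample (or paired design) of n = 539: d_min = (z_{α/2} + z_β)/√n.
z-sum = 1.960 + 1.282 = 3.242.
d_min = 3.242 / √539 = 3.242 / 23.216 = 0.140.

d_min ≈ 0.14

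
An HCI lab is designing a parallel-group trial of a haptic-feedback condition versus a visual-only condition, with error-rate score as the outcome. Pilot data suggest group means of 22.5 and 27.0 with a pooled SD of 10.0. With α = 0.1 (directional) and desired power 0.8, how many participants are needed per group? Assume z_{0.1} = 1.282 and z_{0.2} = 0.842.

Cohen's d = |M₁ − M₂| / SD_pooled = |22.5 − 27.0| / 10.0 = 4.5 / 10.0 = 0.450.
For two independent groups with equal n: n = 2·((z_{α} + z_β) / d)².
z_{α} + z_β = 1.282 + 0.842 = 2.124.
n = 2 × (2.124 / 0.450)² = 2 × 4.720² = 2 × 22.28 = 44.6.
Round up to the next whole participant.

n = 45 per group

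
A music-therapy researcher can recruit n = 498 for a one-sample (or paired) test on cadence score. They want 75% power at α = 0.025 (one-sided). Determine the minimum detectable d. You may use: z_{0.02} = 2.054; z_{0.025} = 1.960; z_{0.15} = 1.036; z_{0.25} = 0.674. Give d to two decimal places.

For a single sample (or paired design) of n = 498: d_min = (z_{α} + z_β)/√n.
z-sum = 1.960 + 0.674 = 2.634.
d_min = 2.634 / √498 = 2.634 / 22.316 = 0.118.

d_min ≈ 0.12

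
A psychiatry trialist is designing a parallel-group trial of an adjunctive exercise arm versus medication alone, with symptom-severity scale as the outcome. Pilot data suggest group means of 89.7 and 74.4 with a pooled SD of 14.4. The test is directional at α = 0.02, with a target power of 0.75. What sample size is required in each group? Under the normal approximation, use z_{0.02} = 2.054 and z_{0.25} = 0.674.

Cohen's d = |M₁ − M₂| / SD_pooled = |89.7 − 74.4| / 14.4 = 15.3 / 14.4 = 1.062.
For two independent groups with equal n: n = 2·((z_{α} + z_β) / d)².
z_{α} + z_β = 2.054 + 0.674 = 2.728.
n = 2 × (2.728 / 1.062)² = 2 × 2.569² = 2 × 6.60 = 13.2.
Round up to the next whole participant.

n = 14 per group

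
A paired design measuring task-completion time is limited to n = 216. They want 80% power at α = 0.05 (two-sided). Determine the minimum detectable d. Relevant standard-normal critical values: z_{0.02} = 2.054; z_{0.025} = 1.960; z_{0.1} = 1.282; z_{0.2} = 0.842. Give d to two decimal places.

d_min ≈ 0.19

For a single sample (or paired design) of n = 216: d_min = (z_{α/2} + z_β)/√n.
z-sum = 1.960 + 0.842 = 2.802.
d_min = 2.802 / √216 = 2.802 / 14.697 = 0.191.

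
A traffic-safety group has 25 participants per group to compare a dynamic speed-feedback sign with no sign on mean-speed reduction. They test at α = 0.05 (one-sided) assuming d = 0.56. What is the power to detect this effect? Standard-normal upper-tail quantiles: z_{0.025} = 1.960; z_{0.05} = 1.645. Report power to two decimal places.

For two equal groups, power = Φ(d·√(n/2) − z_{α}).
d·√(n/2) = 0.56 × √(25/2) = 0.56 × 3.536 = 1.980.
z_β = 1.980 − 1.645 = 0.335.
Power = Φ(0.335) = 0.631.

power ≈ 0.63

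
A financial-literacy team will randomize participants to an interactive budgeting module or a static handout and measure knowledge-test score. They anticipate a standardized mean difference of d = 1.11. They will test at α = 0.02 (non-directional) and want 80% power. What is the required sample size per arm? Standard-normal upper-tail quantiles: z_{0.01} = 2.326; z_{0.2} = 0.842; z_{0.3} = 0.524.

For two independent groups with equal n: n = 2·((z_{α/2} + z_β) / d)².
z_{α/2} + z_β = 2.326 + 0.842 = 3.168.
n = 2 × (3.168 / 1.11)² = 2 × 2.854² = 2 × 8.15 = 16.3.
Round up to the next whole participant.

n = 17 per group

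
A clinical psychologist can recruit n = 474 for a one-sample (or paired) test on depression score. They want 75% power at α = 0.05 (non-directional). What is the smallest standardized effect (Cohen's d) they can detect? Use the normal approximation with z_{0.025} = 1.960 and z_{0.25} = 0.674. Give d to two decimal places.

For a single sample (or paired design) of n = 474: d_min = (z_{α/2} + z_β)/√n.
z-sum = 1.960 + 0.674 = 2.634.
d_min = 2.634 / √474 = 2.634 / 21.772 = 0.121.

d_min ≈ 0.12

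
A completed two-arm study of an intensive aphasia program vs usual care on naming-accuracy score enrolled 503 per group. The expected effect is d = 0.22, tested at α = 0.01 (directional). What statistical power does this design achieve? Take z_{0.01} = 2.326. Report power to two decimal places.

For two equal groups, power = Φ(d·√(n/2) − z_{α}).
d·√(n/2) = 0.22 × √(503/2) = 0.22 × 15.859 = 3.489.
z_β = 3.489 − 2.326 = 1.163.
Power = Φ(1.163) = 0.878.

power ≈ 0.88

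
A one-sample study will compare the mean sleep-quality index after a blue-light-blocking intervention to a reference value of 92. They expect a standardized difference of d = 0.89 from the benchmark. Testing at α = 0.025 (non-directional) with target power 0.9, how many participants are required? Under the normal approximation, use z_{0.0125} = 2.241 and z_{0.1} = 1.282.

For a one-sample test: n = ((z_{α/2} + z_β) / d)².
z_{α/2} + z_β = 2.241 + 1.282 = 3.523.
n = (3.523 / 0.89)² = 3.958² = 15.67.
Round up.

n = 16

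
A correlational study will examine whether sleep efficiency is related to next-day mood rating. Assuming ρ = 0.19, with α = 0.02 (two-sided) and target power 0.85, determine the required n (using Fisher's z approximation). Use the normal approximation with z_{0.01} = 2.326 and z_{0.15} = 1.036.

n = 309

Fisher's z: C = ½·ln((1+r)/(1−r)) = ½·ln(1.4691) = 0.1923.
n = ((z_{α/2} + z_β)/C)² + 3.
(2.326 + 1.036) / 0.1923 = 3.362 / 0.1923 = 17.483.
n = 17.483² + 3 = 305.66 + 3 = 308.7.
Round up.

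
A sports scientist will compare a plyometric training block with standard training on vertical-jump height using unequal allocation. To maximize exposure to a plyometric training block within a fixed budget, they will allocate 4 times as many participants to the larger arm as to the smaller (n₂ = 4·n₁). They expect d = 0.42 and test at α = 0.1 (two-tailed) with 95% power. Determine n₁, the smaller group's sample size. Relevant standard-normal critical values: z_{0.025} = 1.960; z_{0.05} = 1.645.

With allocation ratio k = n₂/n₁ = 4, Var(x̄₁−x̄₂) = σ²(1/n₁ + 1/(k·n₁)) = σ²·(k+1)/(k·n₁).
So n₁ = (1 + 1/k)·((z_{α/2} + z_β)/d)² = 1.250 × (3.290/0.42)².
n₁ = 1.250 × 61.36 = 76.7.
Round up: n₁ = 77, giving n₂ = 4 × 77 = 308.

n₁ = 77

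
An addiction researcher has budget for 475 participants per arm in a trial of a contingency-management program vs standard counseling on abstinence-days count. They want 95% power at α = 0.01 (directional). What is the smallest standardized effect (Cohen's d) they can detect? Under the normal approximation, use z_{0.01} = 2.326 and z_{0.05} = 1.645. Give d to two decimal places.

d_min ≈ 0.26

For two independent groups of n = 475 each: d_min = (z_{α} + z_β)·√(2/n).
z-sum = 2.326 + 1.645 = 3.971.
d_min = 3.971 × √(2/475) = 3.971 × 0.0649 = 0.258.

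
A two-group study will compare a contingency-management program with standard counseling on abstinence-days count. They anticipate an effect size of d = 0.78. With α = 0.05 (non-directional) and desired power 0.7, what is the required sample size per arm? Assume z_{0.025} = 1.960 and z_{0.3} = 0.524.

n = 21 per group

For two independent groups with equal n: n = 2·((z_{α/2} + z_β) / d)².
z_{α/2} + z_β = 1.960 + 0.524 = 2.484.
n = 2 × (2.484 / 0.78)² = 2 × 3.185² = 2 × 10.14 = 20.3.
Round up to the next whole participant.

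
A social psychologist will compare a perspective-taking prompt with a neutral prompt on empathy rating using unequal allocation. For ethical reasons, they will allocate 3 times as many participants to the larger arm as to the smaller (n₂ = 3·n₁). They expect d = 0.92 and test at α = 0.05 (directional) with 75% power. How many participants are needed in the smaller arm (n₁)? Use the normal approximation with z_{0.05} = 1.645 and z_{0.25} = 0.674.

With allocation ratio k = n₂/n₁ = 3, Var(x̄₁−x̄₂) = σ²(1/n₁ + 1/(k·n₁)) = σ²·(k+1)/(k·n₁).
So n₁ = (1 + 1/k)·((z_{α} + z_β)/d)² = 1.333 × (2.319/0.92)².
n₁ = 1.333 × 6.35 = 8.5.
Round up: n₁ = 9, giving n₂ = 3 × 9 = 27.

n₁ = 9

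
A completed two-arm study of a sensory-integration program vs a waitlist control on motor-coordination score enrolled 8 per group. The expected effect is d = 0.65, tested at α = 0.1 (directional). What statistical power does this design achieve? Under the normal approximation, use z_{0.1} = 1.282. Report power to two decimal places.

For two equal groups, power = Φ(d·√(n/2) − z_{α}).
d·√(n/2) = 0.65 × √(8/2) = 0.65 × 2.000 = 1.300.
z_β = 1.300 − 1.282 = 0.018.
Power = Φ(0.018) = 0.507.

power ≈ 0.51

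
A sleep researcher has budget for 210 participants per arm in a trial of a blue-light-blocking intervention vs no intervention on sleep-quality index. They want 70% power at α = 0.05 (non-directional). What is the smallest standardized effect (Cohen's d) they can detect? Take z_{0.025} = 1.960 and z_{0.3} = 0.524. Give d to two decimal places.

For two independent groups of n = 210 each: d_min = (z_{α/2} + z_β)·√(2/n).
z-sum = 1.960 + 0.524 = 2.484.
d_min = 2.484 × √(2/210) = 2.484 × 0.0976 = 0.242.

d_min ≈ 0.24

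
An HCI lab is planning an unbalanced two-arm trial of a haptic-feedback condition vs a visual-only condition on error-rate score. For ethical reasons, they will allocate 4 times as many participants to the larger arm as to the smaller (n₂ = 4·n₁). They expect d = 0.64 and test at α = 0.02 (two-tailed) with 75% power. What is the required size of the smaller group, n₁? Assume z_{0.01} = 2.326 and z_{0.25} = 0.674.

With allocation ratio k = n₂/n₁ = 4, Var(x̄₁−x̄₂) = σ²(1/n₁ + 1/(k·n₁)) = σ²·(k+1)/(k·n₁).
So n₁ = (1 + 1/k)·((z_{α/2} + z_β)/d)² = 1.250 × (3.000/0.64)².
n₁ = 1.250 × 21.97 = 27.5.
Round up: n₁ = 28, giving n₂ = 4 × 28 = 112.

n₁ = 28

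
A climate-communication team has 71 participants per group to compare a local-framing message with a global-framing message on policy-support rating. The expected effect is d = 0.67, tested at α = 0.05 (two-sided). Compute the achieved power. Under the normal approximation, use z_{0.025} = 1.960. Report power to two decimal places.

For two equal groups, power = Φ(d·√(n/2) − z_{α/2}).
d·√(n/2) = 0.67 × √(71/2) = 0.67 × 5.958 = 3.992.
z_β = 3.992 − 1.960 = 2.032.
Power = Φ(2.032) = 0.979.

power ≈ 0.98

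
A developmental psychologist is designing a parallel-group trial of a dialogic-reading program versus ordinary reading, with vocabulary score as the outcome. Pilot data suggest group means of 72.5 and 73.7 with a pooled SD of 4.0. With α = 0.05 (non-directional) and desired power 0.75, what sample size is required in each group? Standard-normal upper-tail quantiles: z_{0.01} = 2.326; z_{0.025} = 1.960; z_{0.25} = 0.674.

n = 155 per group

Cohen's d = |M₁ − M₂| / SD_pooled = |72.5 − 73.7| / 4.0 = 1.2 / 4.0 = 0.300.
For two independent groups with equal n: n = 2·((z_{α/2} + z_β) / d)².
z_{α/2} + z_β = 1.960 + 0.674 = 2.634.
n = 2 × (2.634 / 0.300)² = 2 × 8.780² = 2 × 77.09 = 154.2.
Round up to the next whole participant.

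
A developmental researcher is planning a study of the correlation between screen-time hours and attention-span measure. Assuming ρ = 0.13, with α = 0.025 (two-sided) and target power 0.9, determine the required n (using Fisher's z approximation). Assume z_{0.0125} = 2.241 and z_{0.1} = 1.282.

Fisher's z: C = ½·ln((1+r)/(1−r)) = ½·ln(1.2989) = 0.1307.
n = ((z_{α/2} + z_β)/C)² + 3.
(2.241 + 1.282) / 0.1307 = 3.523 / 0.1307 = 26.955.
n = 26.955² + 3 = 726.56 + 3 = 729.6.
Round up.

n = 730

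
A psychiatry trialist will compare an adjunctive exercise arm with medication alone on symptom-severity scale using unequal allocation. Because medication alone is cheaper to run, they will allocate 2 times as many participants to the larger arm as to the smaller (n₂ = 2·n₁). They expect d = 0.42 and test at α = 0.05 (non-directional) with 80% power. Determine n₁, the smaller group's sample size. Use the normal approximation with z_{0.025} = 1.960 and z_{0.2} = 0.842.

n₁ = 67

With allocation ratio k = n₂/n₁ = 2, Var(x̄₁−x̄₂) = σ²(1/n₁ + 1/(k·n₁)) = σ²·(k+1)/(k·n₁).
So n₁ = (1 + 1/k)·((z_{α/2} + z_β)/d)² = 1.500 × (2.802/0.42)².
n₁ = 1.500 × 44.51 = 66.8.
Round up: n₁ = 67, giving n₂ = 2 × 67 = 134.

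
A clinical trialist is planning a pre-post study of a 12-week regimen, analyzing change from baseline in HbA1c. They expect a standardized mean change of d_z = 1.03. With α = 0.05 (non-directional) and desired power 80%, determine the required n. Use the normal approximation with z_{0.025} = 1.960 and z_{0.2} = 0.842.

n = 8 pairs

For a paired (one-sample on differences) test: n = ((z_{α/2} + z_β) / d)².
z_{α/2} + z_β = 1.960 + 0.842 = 2.802.
n = (2.802 / 1.03)² = 2.720² = 7.40.
Round up.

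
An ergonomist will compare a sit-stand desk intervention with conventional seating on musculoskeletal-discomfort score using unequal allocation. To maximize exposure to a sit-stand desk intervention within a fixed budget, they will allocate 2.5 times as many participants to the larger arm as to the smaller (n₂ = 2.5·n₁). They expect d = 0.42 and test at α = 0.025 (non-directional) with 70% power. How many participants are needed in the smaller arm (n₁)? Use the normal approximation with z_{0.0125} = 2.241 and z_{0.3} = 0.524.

With allocation ratio k = n₂/n₁ = 2.5, Var(x̄₁−x̄₂) = σ²(1/n₁ + 1/(k·n₁)) = σ²·(k+1)/(k·n₁).
So n₁ = (1 + 1/k)·((z_{α/2} + z_β)/d)² = 1.400 × (2.765/0.42)².
n₁ = 1.400 × 43.34 = 60.7.
Round up: n₁ = 61, giving n₂ = ⌈2.5 × 61⌉ = ⌈152.5⌉ = 153.

n₁ = 61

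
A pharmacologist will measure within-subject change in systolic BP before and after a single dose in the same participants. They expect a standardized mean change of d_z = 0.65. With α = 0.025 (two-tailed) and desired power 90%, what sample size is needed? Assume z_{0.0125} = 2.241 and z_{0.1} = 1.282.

For a paired (one-sample on differences) test: n = ((z_{α/2} + z_β) / d)².
z_{α/2} + z_β = 2.241 + 1.282 = 3.523.
n = (3.523 / 0.65)² = 5.420² = 29.38.
Round up.

n = 30 pairs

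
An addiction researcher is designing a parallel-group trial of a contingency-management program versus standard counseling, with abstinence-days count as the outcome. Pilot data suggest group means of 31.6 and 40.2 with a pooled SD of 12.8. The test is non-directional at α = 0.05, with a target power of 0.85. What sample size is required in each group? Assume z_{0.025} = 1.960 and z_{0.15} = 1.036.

n = 40 per group

Cohen's d = |M₁ − M₂| / SD_pooled = |31.6 − 40.2| / 12.8 = 8.6 / 12.8 = 0.672.
For two independent groups with equal n: n = 2·((z_{α/2} + z_β) / d)².
z_{α/2} + z_β = 1.960 + 1.036 = 2.996.
n = 2 × (2.996 / 0.672)² = 2 × 4.458² = 2 × 19.88 = 39.8.
Round up to the next whole participant.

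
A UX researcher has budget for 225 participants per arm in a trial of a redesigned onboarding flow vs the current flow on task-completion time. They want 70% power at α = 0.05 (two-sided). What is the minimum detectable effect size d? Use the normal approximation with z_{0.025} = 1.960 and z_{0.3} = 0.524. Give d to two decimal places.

d_min ≈ 0.23

For two independent groups of n = 225 each: d_min = (z_{α/2} + z_β)·√(2/n).
z-sum = 1.960 + 0.524 = 2.484.
d_min = 2.484 × √(2/225) = 2.484 × 0.0943 = 0.234.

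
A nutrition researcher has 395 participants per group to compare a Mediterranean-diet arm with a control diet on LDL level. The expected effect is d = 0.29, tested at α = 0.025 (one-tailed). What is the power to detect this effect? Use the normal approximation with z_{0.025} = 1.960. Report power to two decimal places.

power ≈ 0.98

For two equal groups, power = Φ(d·√(n/2) − z_{α}).
d·√(n/2) = 0.29 × √(395/2) = 0.29 × 14.053 = 4.076.
z_β = 4.076 − 1.960 = 2.116.
Power = Φ(2.116) = 0.983.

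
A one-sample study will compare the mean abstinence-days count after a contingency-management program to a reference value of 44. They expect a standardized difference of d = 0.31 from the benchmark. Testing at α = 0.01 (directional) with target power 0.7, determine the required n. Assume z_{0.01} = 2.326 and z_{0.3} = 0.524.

For a one-sample test: n = ((z_{α} + z_β) / d)².
z_{α} + z_β = 2.326 + 0.524 = 2.850.
n = (2.850 / 0.31)² = 9.194² = 84.52.
Round up.

n = 85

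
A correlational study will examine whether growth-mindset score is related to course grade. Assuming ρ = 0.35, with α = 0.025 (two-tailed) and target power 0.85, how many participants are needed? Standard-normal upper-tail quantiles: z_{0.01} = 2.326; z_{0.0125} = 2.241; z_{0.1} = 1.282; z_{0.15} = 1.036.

n = 84

Fisher's z: C = ½·ln((1+r)/(1−r)) = ½·ln(2.0769) = 0.3654.
n = ((z_{α/2} + z_β)/C)² + 3.
(2.241 + 1.036) / 0.3654 = 3.277 / 0.3654 = 8.968.
n = 8.968² + 3 = 80.43 + 3 = 83.4.
Round up.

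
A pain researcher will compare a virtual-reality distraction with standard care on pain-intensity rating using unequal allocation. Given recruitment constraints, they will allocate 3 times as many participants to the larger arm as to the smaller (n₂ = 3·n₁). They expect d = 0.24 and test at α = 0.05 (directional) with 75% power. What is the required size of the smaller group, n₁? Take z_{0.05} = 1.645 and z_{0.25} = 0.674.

n₁ = 125

With allocation ratio k = n₂/n₁ = 3, Var(x̄₁−x̄₂) = σ²(1/n₁ + 1/(k·n₁)) = σ²·(k+1)/(k·n₁).
So n₁ = (1 + 1/k)·((z_{α} + z_β)/d)² = 1.333 × (2.319/0.24)².
n₁ = 1.333 × 93.36 = 124.5.
Round up: n₁ = 125, giving n₂ = 3 × 125 = 375.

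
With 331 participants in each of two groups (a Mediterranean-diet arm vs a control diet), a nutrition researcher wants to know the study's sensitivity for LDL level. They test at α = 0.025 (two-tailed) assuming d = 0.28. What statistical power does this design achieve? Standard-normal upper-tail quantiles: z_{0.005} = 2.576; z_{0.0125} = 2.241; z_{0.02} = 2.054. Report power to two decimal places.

power ≈ 0.91

For two equal groups, power = Φ(d·√(n/2) − z_{α/2}).
d·√(n/2) = 0.28 × √(331/2) = 0.28 × 12.865 = 3.602.
z_β = 3.602 − 2.241 = 1.361.
Power = Φ(1.361) = 0.913.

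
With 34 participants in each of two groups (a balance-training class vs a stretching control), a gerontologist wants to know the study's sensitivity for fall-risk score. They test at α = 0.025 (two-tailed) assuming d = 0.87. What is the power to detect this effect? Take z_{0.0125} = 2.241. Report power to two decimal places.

power ≈ 0.91

For two equal groups, power = Φ(d·√(n/2) − z_{α/2}).
d·√(n/2) = 0.87 × √(34/2) = 0.87 × 4.123 = 3.587.
z_β = 3.587 − 2.241 = 1.346.
Power = Φ(1.346) = 0.911.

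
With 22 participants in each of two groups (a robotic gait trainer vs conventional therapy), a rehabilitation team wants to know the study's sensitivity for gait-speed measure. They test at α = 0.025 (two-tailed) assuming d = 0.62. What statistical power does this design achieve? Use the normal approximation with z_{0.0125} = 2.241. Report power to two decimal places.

For two equal groups, power = Φ(d·√(n/2) − z_{α/2}).
d·√(n/2) = 0.62 × √(22/2) = 0.62 × 3.317 = 2.056.
z_β = 2.056 − 2.241 = -0.185.
Power = Φ(-0.185) = 0.427.

power ≈ 0.43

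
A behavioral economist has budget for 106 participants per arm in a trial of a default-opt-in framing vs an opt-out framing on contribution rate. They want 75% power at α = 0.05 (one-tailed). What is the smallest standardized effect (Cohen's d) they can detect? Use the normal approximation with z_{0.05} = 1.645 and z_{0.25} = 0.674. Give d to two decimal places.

d_min ≈ 0.32

For two independent groups of n = 106 each: d_min = (z_{α} + z_β)·√(2/n).
z-sum = 1.645 + 0.674 = 2.319.
d_min = 2.319 × √(2/106) = 2.319 × 0.1374 = 0.319.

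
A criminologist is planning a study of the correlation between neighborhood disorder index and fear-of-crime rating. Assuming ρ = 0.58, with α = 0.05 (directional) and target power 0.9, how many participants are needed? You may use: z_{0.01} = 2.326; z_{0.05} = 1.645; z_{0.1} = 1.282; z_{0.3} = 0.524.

Fisher's z: C = ½·ln((1+r)/(1−r)) = ½·ln(3.7619) = 0.6625.
n = ((z_{α} + z_β)/C)² + 3.
(1.645 + 1.282) / 0.6625 = 2.927 / 0.6625 = 4.418.
n = 4.418² + 3 = 19.52 + 3 = 22.5.
Round up.

n = 23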